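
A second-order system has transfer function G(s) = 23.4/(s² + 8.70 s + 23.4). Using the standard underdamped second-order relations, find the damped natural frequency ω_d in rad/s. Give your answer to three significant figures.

ω_d ≈ 2.12 rad/s

Comparing the denominator to s² + 2ζω_n s + ω_n²: ω_n = √23.4 = 4.84 rad/s, and 2ζω_n = 8.70 so ζ = 8.70/(2·4.84) = 0.899.
ω_d = 4.84·√(1 − 0.899²) = 2.12 rad/s.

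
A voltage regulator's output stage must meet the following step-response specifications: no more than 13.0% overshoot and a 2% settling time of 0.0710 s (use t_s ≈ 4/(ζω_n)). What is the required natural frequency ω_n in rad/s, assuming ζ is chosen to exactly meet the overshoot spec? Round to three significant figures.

ω_n ≈ 103 rad/s

From %OS = 100·exp(−πζ/√(1−ζ²)), invert to get ζ = −ln(OS)/√(π² + ln²(OS)) with OS = 0.130.
−ln 0.130 = 2.040, so ζ = 2.040/√(π² + 4.163) = 0.545.
From t_s ≈ 4/(ζω_n): ω_n = 4/(ζ·t_s) = 4/(0.545·0.0710) = 103 rad/s.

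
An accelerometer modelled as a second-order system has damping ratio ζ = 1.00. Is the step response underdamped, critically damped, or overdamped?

Since ζ = 1, the system is critically damped.

critically damped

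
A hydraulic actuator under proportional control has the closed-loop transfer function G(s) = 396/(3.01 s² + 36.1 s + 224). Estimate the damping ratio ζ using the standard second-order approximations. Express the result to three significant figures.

ζ ≈ 0.695

Dividing through by 3.01: denominator becomes s² + 11.99 s + 74.42.
So ω_n = √74.42 = 8.63 rad/s and ζ = 11.99/(2·8.63) = 0.695.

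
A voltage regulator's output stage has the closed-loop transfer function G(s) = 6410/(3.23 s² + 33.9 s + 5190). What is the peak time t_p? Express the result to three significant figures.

t_p ≈ 0.0791 s

Dividing through by 3.23: denominator becomes s² + 10.50 s + 1607.
So ω_n = √1607 = 40.1 rad/s and ζ = 10.50/(2·40.1) = 0.131.
The damped frequency ω_d = ω_n√(1−ζ²) = 39.7 rad/s. t_p = π/ω_d = 0.0791 s.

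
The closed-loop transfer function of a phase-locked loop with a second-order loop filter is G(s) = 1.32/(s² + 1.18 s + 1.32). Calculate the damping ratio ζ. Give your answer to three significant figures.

Comparing the denominator to s² + 2ζω_n s + ω_n²: ω_n = √1.32 = 1.15 rad/s, and 2ζω_n = 1.18 so ζ = 1.18/(2·1.15) = 0.514.

ζ ≈ 0.514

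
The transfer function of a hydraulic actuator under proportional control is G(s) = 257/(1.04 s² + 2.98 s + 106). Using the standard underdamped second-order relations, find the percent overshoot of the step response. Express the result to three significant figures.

Dividing through by 1.04: denominator becomes s² + 2.865 s + 101.9.
So ω_n = √101.9 = 10.1 rad/s and ζ = 2.865/(2·10.1) = 0.142.
%OS = 100·exp(−πζ/√(1−ζ²)) = 63.7%.

%OS ≈ 63.7%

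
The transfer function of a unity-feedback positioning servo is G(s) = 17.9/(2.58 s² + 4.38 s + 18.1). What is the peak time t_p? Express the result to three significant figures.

Dividing through by 2.58: denominator becomes s² + 1.698 s + 7.016.
So ω_n = √7.016 = 2.65 rad/s and ζ = 1.698/(2·2.65) = 0.320.
ω_d = 2.65·√(1 − 0.320²) = 2.51 rad/s. t_p = π/ω_d = 1.25 s.

t_p ≈ 1.25 s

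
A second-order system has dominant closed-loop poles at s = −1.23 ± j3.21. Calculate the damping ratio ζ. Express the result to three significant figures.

With σ = 1.23, ω_d = 3.21: ω_n = √(σ²+ω_d²) = 3.44 rad/s, ζ = σ/ω_n = 0.358.

ζ ≈ 0.358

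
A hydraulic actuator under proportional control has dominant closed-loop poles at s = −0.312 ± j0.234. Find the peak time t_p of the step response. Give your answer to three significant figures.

t_p ≈ 13.4 s

t_p = π/ω_d with ω_d = 0.234 (the imaginary part), so t_p = 13.4 s.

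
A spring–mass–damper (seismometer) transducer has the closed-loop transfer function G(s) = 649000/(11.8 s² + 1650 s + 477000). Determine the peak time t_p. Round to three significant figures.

Dividing through by 11.8: denominator becomes s² + 139.8 s + 40420.
So ω_n = √40420 = 201 rad/s and ζ = 139.8/(2·201) = 0.348.
ω_d = ω_n√(1−ζ²) = 189 rad/s. t_p = π/ω_d = 0.0167 s.

t_p ≈ 0.0167 s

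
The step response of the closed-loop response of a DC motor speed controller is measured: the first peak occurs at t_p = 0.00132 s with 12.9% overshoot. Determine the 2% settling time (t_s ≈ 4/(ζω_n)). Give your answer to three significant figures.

t_s ≈ 0.00258 s

The overshoot fixes ζ = −ln(OS)/√(π²+ln²(OS)) = 0.546.
From t_p = π/ω_d, ω_d = π/0.00132 = 2380 rad/s, so ω_n = ω_d/√(1−ζ²) = 2840 rad/s.
t_s ≈ 4/(ζω_n) = 4/(0.546·2840) = 0.00258 s.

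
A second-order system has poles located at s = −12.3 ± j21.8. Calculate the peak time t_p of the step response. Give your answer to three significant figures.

t_p ≈ 0.144 s

t_p = π/ω_d with ω_d = 21.8 (the imaginary part), so t_p = 0.144 s.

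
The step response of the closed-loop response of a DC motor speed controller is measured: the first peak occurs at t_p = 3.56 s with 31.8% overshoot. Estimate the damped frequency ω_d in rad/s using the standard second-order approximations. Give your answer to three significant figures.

ω_d ≈ 0.882 rad/s

t_p = π/ω_d, so ω_d = π/3.56 = 0.882 rad/s.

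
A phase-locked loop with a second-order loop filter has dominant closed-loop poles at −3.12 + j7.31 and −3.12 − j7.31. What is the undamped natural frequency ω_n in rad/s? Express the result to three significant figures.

The poles are at −σ ± jω_d with σ = 3.12 and ω_d = 7.31, so ω_n = √(σ²+ω_d²) = 7.95 rad/s and ζ = σ/ω_n = 0.393.

ω_n ≈ 7.95 rad/s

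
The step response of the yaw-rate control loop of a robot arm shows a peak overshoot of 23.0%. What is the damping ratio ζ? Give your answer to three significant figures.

ζ ≈ 0.424

ζ = −ln(OS)/√(π² + (ln OS)²). With OS = 0.230, ln OS = −1.470 and ζ = 1.470/3.468 = 0.424.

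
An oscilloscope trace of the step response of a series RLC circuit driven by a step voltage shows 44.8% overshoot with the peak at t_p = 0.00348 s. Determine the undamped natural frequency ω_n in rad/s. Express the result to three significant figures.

ζ from %OS: ζ = |ln 0.448|/√(π²+ln²0.448) = 0.248.
From t_p = π/ω_d, ω_d = π/0.00348 = 903 rad/s, so ω_n = ω_d/√(1−ζ²) = 932 rad/s.

ω_n ≈ 932 rad/s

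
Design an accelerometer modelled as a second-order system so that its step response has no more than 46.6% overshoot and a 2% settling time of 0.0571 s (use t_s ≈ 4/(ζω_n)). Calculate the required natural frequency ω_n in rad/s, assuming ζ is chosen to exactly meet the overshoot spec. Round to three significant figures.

ζ = −ln(OS)/√(π² + (ln OS)²). With OS = 0.466, ln OS = −0.7636 and ζ = 0.7636/3.233 = 0.236.
From t_s ≈ 4/(ζω_n): ω_n = 4/(ζ·t_s) = 4/(0.236·0.0571) = 297 rad/s.

ω_n ≈ 297 rad/s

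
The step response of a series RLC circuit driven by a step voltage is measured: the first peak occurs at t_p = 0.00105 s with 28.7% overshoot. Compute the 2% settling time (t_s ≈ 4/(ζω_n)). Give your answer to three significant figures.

t_s ≈ 0.00336 s

From the overshoot, ζ = −ln(OS)/√(π²+ln²(OS)) = 0.369.
t_p = π/ω_d ⇒ ω_d = 2990 rad/s; then ω_n = ω_d/√(1−ζ²) = 3220 rad/s.
t_s ≈ 4/(ζω_n) = 4/(0.369·3220) = 0.00336 s.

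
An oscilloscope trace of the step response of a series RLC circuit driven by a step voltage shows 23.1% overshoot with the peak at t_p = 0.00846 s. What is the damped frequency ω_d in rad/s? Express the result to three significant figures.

ω_d ≈ 371 rad/s

t_p = π/ω_d, so ω_d = π/0.00846 = 371 rad/s.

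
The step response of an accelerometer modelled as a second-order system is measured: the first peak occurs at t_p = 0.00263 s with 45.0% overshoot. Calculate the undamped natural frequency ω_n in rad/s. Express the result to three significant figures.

The overshoot fixes ζ = −ln(OS)/√(π²+ln²(OS)) = 0.246.
t_p = π/ω_d ⇒ ω_d = 1190 rad/s; then ω_n = ω_d/√(1−ζ²) = 1230 rad/s.

ω_n ≈ 1230 rad/s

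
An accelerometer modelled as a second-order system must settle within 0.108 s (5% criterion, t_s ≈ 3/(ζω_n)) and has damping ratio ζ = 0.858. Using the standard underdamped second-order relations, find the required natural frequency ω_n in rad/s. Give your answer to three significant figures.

Rearranging t_s ≈ 3/(ζω_n) gives ω_n = 3/(ζ·t_s) = 3/(0.858 × 0.108) = 32.4 rad/s.

ω_n ≈ 32.4 rad/s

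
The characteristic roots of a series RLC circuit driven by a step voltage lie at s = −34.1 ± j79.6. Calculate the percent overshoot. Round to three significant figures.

|pole| = ω_n = √(34.1² + 79.6²) = 86.6 rad/s; ζ = cos θ = σ/ω_n = 0.394.
%OS = 100·exp(−πζ/√(1−ζ²)) = 26.0%.

%OS ≈ 26.0%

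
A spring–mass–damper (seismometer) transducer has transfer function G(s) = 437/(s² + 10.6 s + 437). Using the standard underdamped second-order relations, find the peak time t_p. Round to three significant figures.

Matching coefficients with s² + 2ζω_n s + ω_n² gives ω_n² = 437 ⇒ ω_n = 20.9 rad/s, and ζ = 10.6/(2ω_n) = 0.254.
The damped frequency ω_d = ω_n√(1−ζ²) = 20.2 rad/s. Then t_p = π/ω_d = 0.155 s.

t_p ≈ 0.155 s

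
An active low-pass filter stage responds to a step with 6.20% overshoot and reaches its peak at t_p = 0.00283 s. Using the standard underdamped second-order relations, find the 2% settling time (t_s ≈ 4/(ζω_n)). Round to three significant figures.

ζ from %OS: ζ = |ln 0.0620|/√(π²+ln²0.0620) = 0.663.
From t_p = π/ω_d, ω_d = π/0.00283 = 1110 rad/s, so ω_n = ω_d/√(1−ζ²) = 1480 rad/s.
t_s ≈ 4/(ζω_n) = 4/(0.663·1480) = 0.00407 s.

t_s ≈ 0.00407 s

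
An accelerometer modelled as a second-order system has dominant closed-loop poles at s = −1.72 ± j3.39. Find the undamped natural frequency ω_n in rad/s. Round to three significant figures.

|pole| = ω_n = √(1.72² + 3.39²) = 3.80 rad/s; ζ = cos θ = σ/ω_n = 0.452.

ω_n ≈ 3.80 rad/s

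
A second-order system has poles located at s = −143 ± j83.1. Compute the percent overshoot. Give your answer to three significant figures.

|pole| = ω_n = √(143² + 83.1²) = 165 rad/s; ζ = cos θ = σ/ω_n = 0.865.
%OS = 100 e^{−πζ/√(1−ζ²)} with ζ = 0.865 gives 0.449%.

%OS ≈ 0.449%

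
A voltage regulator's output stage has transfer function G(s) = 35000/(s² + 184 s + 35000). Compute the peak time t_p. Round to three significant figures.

Matching coefficients with s² + 2ζω_n s + ω_n² gives ω_n² = 35000 ⇒ ω_n = 187 rad/s, and ζ = 184/(2ω_n) = 0.492.
ω_d = ω_n√(1−ζ²) = 163 rad/s. Then t_p = π/ω_d = 0.0193 s.

t_p ≈ 0.0193 s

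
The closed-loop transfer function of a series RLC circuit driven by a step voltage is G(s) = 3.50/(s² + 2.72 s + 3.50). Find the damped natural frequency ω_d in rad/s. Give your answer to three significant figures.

Comparing the denominator to s² + 2ζω_n s + ω_n²: ω_n = √3.50 = 1.87 rad/s, and 2ζω_n = 2.72 so ζ = 2.72/(2·1.87) = 0.727.
ω_d = 1.87·√(1 − 0.727²) = 1.28 rad/s.

ω_d ≈ 1.28 rad/s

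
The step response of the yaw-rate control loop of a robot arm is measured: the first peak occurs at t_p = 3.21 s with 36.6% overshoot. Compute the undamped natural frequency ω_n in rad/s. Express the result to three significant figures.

ω_n ≈ 1.03 rad/s

From the overshoot, ζ = −ln(OS)/√(π²+ln²(OS)) = 0.305.
From t_p = π/ω_d, ω_d = π/3.21 = 0.979 rad/s, so ω_n = ω_d/√(1−ζ²) = 1.03 rad/s.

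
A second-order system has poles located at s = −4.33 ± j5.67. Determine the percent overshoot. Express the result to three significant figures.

%OS ≈ 9.08%

With σ = 4.33, ω_d = 5.67: ω_n = √(σ²+ω_d²) = 7.13 rad/s, ζ = σ/ω_n = 0.607.
%OS = 100 e^{−πζ/√(1−ζ²)} with ζ = 0.607 gives 9.08%.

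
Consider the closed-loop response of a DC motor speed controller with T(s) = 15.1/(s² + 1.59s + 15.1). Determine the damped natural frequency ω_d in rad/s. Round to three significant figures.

ω_d ≈ 3.80 rad/s

Comparing the denominator to s² + 2ζω_n s + ω_n²: ω_n = √15.1 = 3.89 rad/s, and 2ζω_n = 1.59 so ζ = 1.59/(2·3.89) = 0.205.
ω_d = 3.89·√(1 − 0.205²) = 3.80 rad/s.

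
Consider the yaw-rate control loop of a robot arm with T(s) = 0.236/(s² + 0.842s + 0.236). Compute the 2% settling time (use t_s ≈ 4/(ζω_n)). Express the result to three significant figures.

Matching coefficients with s² + 2ζω_n s + ω_n² gives ω_n² = 0.236 ⇒ ω_n = 0.486 rad/s, and ζ = 0.842/(2ω_n) = 0.867.
t_s ≈ 4/(ζω_n) = 4/(0.867·0.486) = 9.50 s.

t_s ≈ 9.50 s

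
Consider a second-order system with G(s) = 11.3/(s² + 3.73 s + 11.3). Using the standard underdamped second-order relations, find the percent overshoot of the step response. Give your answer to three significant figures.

Comparing the denominator to s² + 2ζω_n s + ω_n²: ω_n = √11.3 = 3.36 rad/s, and 2ζω_n = 3.73 so ζ = 3.73/(2·3.36) = 0.555.
%OS = 100 e^{−πζ/√(1−ζ²)} with ζ = 0.555 gives 12.3%.

%OS ≈ 12.3%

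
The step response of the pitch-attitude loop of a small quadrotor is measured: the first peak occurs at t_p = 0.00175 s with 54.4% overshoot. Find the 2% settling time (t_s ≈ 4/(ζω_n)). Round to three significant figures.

ζ from %OS: ζ = |ln 0.544|/√(π²+ln²0.544) = 0.190.
t_p = π/ω_d ⇒ ω_d = 1800 rad/s; then ω_n = ω_d/√(1−ζ²) = 1830 rad/s.
t_s ≈ 4/(ζω_n) = 4/(0.190·1830) = 0.0115 s.

t_s ≈ 0.0115 s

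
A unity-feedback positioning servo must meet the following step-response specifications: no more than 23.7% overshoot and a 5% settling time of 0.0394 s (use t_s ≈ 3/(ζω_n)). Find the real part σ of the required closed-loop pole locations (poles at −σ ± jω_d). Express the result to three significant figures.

The settling-time spec alone fixes σ = ζω_n = 3/t_s = 3/0.0394 = 76.1.
(Overshoot then fixes ζ = 0.417 and hence ω_d = σ·√(1−ζ²)/ζ = 166 rad/s.)

σ ≈ 76.1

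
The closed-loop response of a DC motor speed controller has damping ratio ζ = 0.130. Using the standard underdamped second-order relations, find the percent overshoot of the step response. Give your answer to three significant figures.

For an underdamped second-order system, %OS = 100·exp(−πζ/√(1−ζ²)).
πζ/√(1−ζ²) = π·0.130/√(1−0.0169) = 0.4119, so %OS = 100·e^(−0.4119) = 66.2%.

%OS ≈ 66.2%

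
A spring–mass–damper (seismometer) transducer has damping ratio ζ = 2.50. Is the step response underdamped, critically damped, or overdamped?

Since ζ = 2.50 > 1, the system is overdamped.

overdamped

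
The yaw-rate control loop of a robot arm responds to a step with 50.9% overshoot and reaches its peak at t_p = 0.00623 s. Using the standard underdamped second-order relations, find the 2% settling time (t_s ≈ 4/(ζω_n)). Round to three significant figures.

t_s ≈ 0.0369 s

The overshoot fixes ζ = −ln(OS)/√(π²+ln²(OS)) = 0.210.
t_p = π/ω_d ⇒ ω_d = 504 rad/s; then ω_n = ω_d/√(1−ζ²) = 516 rad/s.
t_s ≈ 4/(ζω_n) = 4/(0.210·516) = 0.0369 s.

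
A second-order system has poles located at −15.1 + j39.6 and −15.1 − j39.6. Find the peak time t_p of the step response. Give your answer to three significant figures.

t_p = π/ω_d with ω_d = 39.6 (the imaginary part), so t_p = 0.0793 s.

t_p ≈ 0.0793 s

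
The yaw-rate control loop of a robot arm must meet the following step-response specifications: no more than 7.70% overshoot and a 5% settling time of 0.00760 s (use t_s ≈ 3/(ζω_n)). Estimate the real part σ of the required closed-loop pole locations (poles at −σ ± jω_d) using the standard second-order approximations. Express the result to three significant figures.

σ ≈ 395

The settling-time spec alone fixes σ = ζω_n = 3/t_s = 3/0.00760 = 395.
(Overshoot then fixes ζ = 0.632 and hence ω_d = σ·√(1−ζ²)/ζ = 484 rad/s.)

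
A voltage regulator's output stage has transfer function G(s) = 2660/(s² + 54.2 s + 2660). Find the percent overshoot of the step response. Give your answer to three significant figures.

%OS ≈ 14.4%

Matching coefficients with s² + 2ζω_n s + ω_n² gives ω_n² = 2660 ⇒ ω_n = 51.6 rad/s, and ζ = 54.2/(2ω_n) = 0.525.
Overshoot: exp(−π·0.525/√(1−0.525²)) = 0.144, i.e. 14.4%.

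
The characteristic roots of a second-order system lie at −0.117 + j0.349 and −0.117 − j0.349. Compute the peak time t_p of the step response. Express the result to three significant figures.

t_p ≈ 9.00 s

t_p = π/ω_d with ω_d = 0.349 (the imaginary part), so t_p = 9.00 s.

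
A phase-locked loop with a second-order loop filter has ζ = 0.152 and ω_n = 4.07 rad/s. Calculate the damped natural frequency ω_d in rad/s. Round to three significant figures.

ω_d = ω_n√(1−ζ²) = 4.07·√0.977 = 4.02 rad/s.

ω_d ≈ 4.02 rad/s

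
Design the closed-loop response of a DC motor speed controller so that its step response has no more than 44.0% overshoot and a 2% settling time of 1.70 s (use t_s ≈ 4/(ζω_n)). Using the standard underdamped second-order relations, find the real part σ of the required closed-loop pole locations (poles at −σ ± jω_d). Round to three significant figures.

σ ≈ 2.35

The settling-time spec alone fixes σ = ζω_n = 4/t_s = 4/1.70 = 2.35.
(Overshoot then fixes ζ = 0.253 and hence ω_d = σ·√(1−ζ²)/ζ = 9.00 rad/s.)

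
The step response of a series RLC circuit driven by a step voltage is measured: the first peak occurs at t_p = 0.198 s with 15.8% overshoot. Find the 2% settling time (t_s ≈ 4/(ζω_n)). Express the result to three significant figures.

t_s ≈ 0.429 s

The overshoot fixes ζ = −ln(OS)/√(π²+ln²(OS)) = 0.506.
t_p = π/ω_d ⇒ ω_d = 15.9 rad/s; then ω_n = ω_d/√(1−ζ²) = 18.4 rad/s.
t_s ≈ 4/(ζω_n) = 4/(0.506·18.4) = 0.429 s.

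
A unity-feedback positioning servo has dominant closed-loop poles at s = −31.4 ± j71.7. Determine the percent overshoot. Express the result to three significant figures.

%OS ≈ 25.3%

|pole| = ω_n = √(31.4² + 71.7²) = 78.3 rad/s; ζ = cos θ = σ/ω_n = 0.401.
%OS = 100·exp(−πζ/√(1−ζ²)) = 25.3%.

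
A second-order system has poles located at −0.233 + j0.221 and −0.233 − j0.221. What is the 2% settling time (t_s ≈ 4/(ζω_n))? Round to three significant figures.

For poles at −σ ± jω_d, ζω_n = σ = 0.233, so t_s ≈ 4/σ = 17.2 s.

t_s ≈ 17.2 s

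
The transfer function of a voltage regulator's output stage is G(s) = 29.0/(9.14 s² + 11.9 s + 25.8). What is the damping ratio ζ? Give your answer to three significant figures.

Dividing through by 9.14: denominator becomes s² + 1.302 s + 2.823.
So ω_n = √2.823 = 1.68 rad/s and ζ = 1.302/(2·1.68) = 0.387.

ζ ≈ 0.387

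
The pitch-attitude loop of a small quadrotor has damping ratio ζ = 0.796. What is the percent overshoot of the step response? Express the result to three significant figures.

For an underdamped second-order system, %OS = 100·exp(−πζ/√(1−ζ²)).
πζ/√(1−ζ²) = π·0.796/√(1−0.634) = 4.131, so %OS = 100·e^(−4.131) = 1.61%.

%OS ≈ 1.61%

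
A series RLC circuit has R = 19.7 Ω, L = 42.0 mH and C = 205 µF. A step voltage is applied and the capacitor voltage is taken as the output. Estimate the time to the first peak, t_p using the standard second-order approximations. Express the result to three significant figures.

t_p ≈ 0.0127 s

For a series RLC circuit (capacitor voltage as output), ω_n = 1/√(LC) = 1/√(42.0 mH · 205 µF) = 341 rad/s.
ζ = (R/2)·√(C/L) = (19.7/2)·√(205 µF/42.0 mH) = 0.688.
The damped frequency ω_d = ω_n√(1−ζ²) = 247 rad/s. t_p = π/ω_d = 0.0127 s.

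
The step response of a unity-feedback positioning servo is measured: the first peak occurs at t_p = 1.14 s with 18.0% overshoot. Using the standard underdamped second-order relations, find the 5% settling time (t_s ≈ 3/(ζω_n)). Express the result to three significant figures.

t_s ≈ 1.99 s

The overshoot fixes ζ = −ln(OS)/√(π²+ln²(OS)) = 0.479.
From t_p = π/ω_d, ω_d = π/1.14 = 2.76 rad/s, so ω_n = ω_d/√(1−ζ²) = 3.14 rad/s.
t_s ≈ 3/(ζω_n) = 3/(0.479·3.14) = 1.99 s.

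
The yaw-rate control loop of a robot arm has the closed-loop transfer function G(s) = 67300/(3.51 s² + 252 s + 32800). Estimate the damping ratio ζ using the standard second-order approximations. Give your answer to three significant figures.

Dividing through by 3.51: denominator becomes s² + 71.79 s + 9345.
So ω_n = √9345 = 96.7 rad/s and ζ = 71.79/(2·96.7) = 0.371.

ζ ≈ 0.371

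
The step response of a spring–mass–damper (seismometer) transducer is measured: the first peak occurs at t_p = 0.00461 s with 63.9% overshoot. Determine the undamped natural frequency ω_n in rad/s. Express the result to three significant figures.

ω_n ≈ 688 rad/s

From the overshoot, ζ = −ln(OS)/√(π²+ln²(OS)) = 0.141.
From t_p = π/ω_d, ω_d = π/0.00461 = 681 rad/s, so ω_n = ω_d/√(1−ζ²) = 688 rad/s.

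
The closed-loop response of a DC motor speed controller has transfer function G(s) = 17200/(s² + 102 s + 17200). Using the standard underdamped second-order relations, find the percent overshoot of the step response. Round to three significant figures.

%OS ≈ 26.6%

Comparing the denominator to s² + 2ζω_n s + ω_n²: ω_n = √17200 = 131 rad/s, and 2ζω_n = 102 so ζ = 102/(2·131) = 0.389.
Overshoot: exp(−π·0.389/√(1−0.389²)) = 0.266, i.e. 26.6%.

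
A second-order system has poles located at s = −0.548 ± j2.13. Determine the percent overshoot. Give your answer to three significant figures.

%OS ≈ 44.6%

|pole| = ω_n = √(0.548² + 2.13²) = 2.20 rad/s; ζ = cos θ = σ/ω_n = 0.249.
Overshoot: exp(−π·0.249/√(1−0.249²)) = 0.446, i.e. 44.6%.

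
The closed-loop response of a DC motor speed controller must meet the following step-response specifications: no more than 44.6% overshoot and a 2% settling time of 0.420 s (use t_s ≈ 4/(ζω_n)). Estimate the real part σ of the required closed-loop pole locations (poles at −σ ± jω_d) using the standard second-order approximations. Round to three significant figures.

The settling-time spec alone fixes σ = ζω_n = 4/t_s = 4/0.420 = 9.52.
(Overshoot then fixes ζ = 0.249 and hence ω_d = σ·√(1−ζ²)/ζ = 37.1 rad/s.)

σ ≈ 9.52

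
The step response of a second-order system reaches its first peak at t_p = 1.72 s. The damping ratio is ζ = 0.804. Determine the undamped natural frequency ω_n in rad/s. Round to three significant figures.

Peak time t_p = π/ω_d, so ω_d = π/t_p = π/1.72 = 1.83 rad/s.
ω_n = ω_d/√(1−ζ²) = 1.83/√0.354 = 3.07 rad/s.

ω_n ≈ 3.07 rad/s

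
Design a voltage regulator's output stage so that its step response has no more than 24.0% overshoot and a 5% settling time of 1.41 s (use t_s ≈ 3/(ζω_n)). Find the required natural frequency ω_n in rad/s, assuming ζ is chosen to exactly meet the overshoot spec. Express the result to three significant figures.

ω_n ≈ 5.14 rad/s

ζ = −ln(OS)/√(π² + (ln OS)²). With OS = 0.240, ln OS = −1.427 and ζ = 1.427/3.451 = 0.414.
From t_s ≈ 3/(ζω_n): ω_n = 3/(ζ·t_s) = 3/(0.414·1.41) = 5.14 rad/s.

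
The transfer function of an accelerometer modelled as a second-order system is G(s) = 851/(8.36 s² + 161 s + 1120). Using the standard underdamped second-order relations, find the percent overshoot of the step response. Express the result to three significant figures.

Dividing through by 8.36: denominator becomes s² + 19.26 s + 134.0.
So ω_n = √134.0 = 11.6 rad/s and ζ = 19.26/(2·11.6) = 0.832.
%OS = 100 e^{−πζ/√(1−ζ²)} with ζ = 0.832 gives 0.900%.

%OS ≈ 0.900%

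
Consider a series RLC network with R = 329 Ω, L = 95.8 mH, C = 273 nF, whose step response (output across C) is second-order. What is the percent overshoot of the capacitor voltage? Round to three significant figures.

For a series RLC circuit (capacitor voltage as output), ω_n = 1/√(LC) = 1/√(95.8 mH · 273 nF) = 6180 rad/s.
ζ = (R/2)·√(C/L) = (329/2)·√(273 nF/95.8 mH) = 0.278.
Overshoot: exp(−π·0.278/√(1−0.278²)) = 0.403, i.e. 40.3%.

%OS ≈ 40.3%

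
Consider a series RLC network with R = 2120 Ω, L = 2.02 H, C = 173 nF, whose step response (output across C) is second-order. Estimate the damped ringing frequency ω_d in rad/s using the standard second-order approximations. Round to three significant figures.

ω_d ≈ 1610 rad/s

For a series RLC circuit (capacitor voltage as output), ω_n = 1/√(LC) = 1/√(2.02 H · 173 nF) = 1690 rad/s.
ζ = (R/2)·√(C/L) = (2120/2)·√(173 nF/2.02 H) = 0.310.
ω_d = 1690·√(1 − 0.310²) = 1610 rad/s.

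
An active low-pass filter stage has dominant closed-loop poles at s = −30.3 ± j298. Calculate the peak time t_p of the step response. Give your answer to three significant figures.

t_p ≈ 0.0105 s

t_p = π/ω_d with ω_d = 298 (the imaginary part), so t_p = 0.0105 s.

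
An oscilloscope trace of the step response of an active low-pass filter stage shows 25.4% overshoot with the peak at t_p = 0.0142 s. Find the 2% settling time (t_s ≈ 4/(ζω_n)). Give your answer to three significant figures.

t_s ≈ 0.0414 s

From the overshoot, ζ = −ln(OS)/√(π²+ln²(OS)) = 0.400.
t_p = π/ω_d ⇒ ω_d = 221 rad/s; then ω_n = ω_d/√(1−ζ²) = 241 rad/s.
t_s ≈ 4/(ζω_n) = 4/(0.400·241) = 0.0414 s.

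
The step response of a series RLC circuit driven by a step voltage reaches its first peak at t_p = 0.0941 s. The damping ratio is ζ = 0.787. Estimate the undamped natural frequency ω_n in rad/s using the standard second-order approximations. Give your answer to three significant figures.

Peak time t_p = π/ω_d, so ω_d = π/t_p = π/0.0941 = 33.4 rad/s.
ω_n = ω_d/√(1−ζ²) = 33.4/√0.381 = 54.1 rad/s.

ω_n ≈ 54.1 rad/s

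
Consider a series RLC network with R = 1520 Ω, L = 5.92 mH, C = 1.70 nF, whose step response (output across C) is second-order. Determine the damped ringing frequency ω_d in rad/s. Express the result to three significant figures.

ω_d ≈ 288000 rad/s

For a series RLC circuit (capacitor voltage as output), ω_n = 1/√(LC) = 1/√(5.92 mH · 1.70 nF) = 315000 rad/s.
ζ = (R/2)·√(C/L) = (1520/2)·√(1.70 nF/5.92 mH) = 0.407.
ω_d = ω_n√(1−ζ²) = 288000 rad/s.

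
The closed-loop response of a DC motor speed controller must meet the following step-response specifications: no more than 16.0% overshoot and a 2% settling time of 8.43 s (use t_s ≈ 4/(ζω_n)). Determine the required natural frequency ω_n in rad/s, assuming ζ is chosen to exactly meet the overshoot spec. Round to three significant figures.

From %OS = 100·exp(−πζ/√(1−ζ²)), invert to get ζ = −ln(OS)/√(π² + ln²(OS)) with OS = 0.160.
−ln 0.160 = 1.833, so ζ = 1.833/√(π² + 3.358) = 0.504.
Then ω_n = 4/(ζ t_s) = 4/(0.504 × 8.43) = 0.942 rad/s.

ω_n ≈ 0.942 rad/s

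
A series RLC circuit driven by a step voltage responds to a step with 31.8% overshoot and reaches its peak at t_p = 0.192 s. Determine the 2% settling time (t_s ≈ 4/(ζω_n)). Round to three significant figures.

t_s ≈ 0.670 s

ζ from %OS: ζ = |ln 0.318|/√(π²+ln²0.318) = 0.343.
t_p = π/ω_d ⇒ ω_d = 16.4 rad/s; then ω_n = ω_d/√(1−ζ²) = 17.4 rad/s.
t_s ≈ 4/(ζω_n) = 4/(0.343·17.4) = 0.670 s.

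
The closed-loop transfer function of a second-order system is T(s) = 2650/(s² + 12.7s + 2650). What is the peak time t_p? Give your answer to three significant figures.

t_p ≈ 0.0615 s

Matching coefficients with s² + 2ζω_n s + ω_n² gives ω_n² = 2650 ⇒ ω_n = 51.5 rad/s, and ζ = 12.7/(2ω_n) = 0.123.
ω_d = ω_n√(1−ζ²) = 51.1 rad/s. Then t_p = π/ω_d = 0.0615 s.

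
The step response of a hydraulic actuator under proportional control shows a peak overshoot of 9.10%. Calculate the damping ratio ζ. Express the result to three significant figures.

ζ = −ln(OS)/√(π² + (ln OS)²). With OS = 0.0910, ln OS = −2.397 and ζ = 2.397/3.952 = 0.607.

ζ ≈ 0.607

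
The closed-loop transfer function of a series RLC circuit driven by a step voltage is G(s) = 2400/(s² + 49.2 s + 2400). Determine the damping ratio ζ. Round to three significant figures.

Comparing the denominator to s² + 2ζω_n s + ω_n²: ω_n = √2400 = 49.0 rad/s, and 2ζω_n = 49.2 so ζ = 49.2/(2·49.0) = 0.502.

ζ ≈ 0.502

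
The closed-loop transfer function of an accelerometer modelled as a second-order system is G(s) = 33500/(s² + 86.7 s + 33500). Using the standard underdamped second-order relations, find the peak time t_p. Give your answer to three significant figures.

Comparing the denominator to s² + 2ζω_n s + ω_n²: ω_n = √33500 = 183 rad/s, and 2ζω_n = 86.7 so ζ = 86.7/(2·183) = 0.237.
ω_d = ω_n√(1−ζ²) = 178 rad/s. Then t_p = π/ω_d = 0.0177 s.

t_p ≈ 0.0177 s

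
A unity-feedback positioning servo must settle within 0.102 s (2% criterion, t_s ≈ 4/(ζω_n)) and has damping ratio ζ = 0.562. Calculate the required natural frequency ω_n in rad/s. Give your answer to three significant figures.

Rearranging t_s ≈ 4/(ζω_n) gives ω_n = 4/(ζ·t_s) = 4/(0.562 × 0.102) = 69.8 rad/s.

ω_n ≈ 69.8 rad/s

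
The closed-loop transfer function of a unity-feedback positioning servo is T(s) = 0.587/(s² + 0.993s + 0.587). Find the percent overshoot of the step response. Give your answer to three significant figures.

ω_n = √0.587 = 0.766 rad/s; ζ = 0.993/(2·0.766) = 0.648.
Overshoot: exp(−π·0.648/√(1−0.648²)) = 0.0690, i.e. 6.90%.

%OS ≈ 6.90%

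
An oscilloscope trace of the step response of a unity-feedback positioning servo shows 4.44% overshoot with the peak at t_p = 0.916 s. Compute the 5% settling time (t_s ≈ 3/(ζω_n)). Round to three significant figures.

The overshoot fixes ζ = −ln(OS)/√(π²+ln²(OS)) = 0.704.
t_p = π/ω_d ⇒ ω_d = 3.43 rad/s; then ω_n = ω_d/√(1−ζ²) = 4.83 rad/s.
t_s ≈ 3/(ζω_n) = 3/(0.704·4.83) = 0.882 s.

t_s ≈ 0.882 s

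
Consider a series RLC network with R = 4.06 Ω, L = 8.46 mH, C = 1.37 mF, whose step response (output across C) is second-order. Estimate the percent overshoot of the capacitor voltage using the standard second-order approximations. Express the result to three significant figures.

%OS ≈ 1.17%

For a series RLC circuit (capacitor voltage as output), ω_n = 1/√(LC) = 1/√(8.46 mH · 1.37 mF) = 294 rad/s.
ζ = (R/2)·√(C/L) = (4.06/2)·√(1.37 mF/8.46 mH) = 0.817.
%OS = 100 e^{−πζ/√(1−ζ²)} with ζ = 0.817 gives 1.17%.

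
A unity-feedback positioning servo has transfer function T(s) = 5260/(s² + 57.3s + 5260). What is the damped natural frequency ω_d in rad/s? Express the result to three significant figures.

Matching coefficients with s² + 2ζω_n s + ω_n² gives ω_n² = 5260 ⇒ ω_n = 72.5 rad/s, and ζ = 57.3/(2ω_n) = 0.395.
ω_d = 72.5·√(1 − 0.395²) = 66.6 rad/s.

ω_d ≈ 66.6 rad/s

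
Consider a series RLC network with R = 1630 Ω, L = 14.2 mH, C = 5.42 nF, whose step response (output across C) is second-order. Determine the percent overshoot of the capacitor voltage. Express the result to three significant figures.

%OS ≈ 16.0%

For a series RLC circuit (capacitor voltage as output), ω_n = 1/√(LC) = 1/√(14.2 mH · 5.42 nF) = 114000 rad/s.
ζ = (R/2)·√(C/L) = (1630/2)·√(5.42 nF/14.2 mH) = 0.504.
%OS = 100 e^{−πζ/√(1−ζ²)} with ζ = 0.504 gives 16.0%.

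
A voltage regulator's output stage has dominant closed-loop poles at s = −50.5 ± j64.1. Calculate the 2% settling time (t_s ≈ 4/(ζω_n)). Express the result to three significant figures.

For poles at −σ ± jω_d, ζω_n = σ = 50.5, so t_s ≈ 4/σ = 0.0792 s.

t_s ≈ 0.0792 s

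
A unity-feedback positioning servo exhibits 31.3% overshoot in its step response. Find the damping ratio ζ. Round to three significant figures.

ζ ≈ 0.347

ζ = −ln(OS)/√(π² + (ln OS)²). With OS = 0.313, ln OS = −1.162 and ζ = 1.162/3.349 = 0.347.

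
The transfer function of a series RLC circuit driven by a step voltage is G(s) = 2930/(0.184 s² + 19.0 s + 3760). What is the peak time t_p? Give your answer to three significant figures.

Dividing through by 0.184: denominator becomes s² + 103.3 s + 20430.
So ω_n = √20430 = 143 rad/s and ζ = 103.3/(2·143) = 0.361.
ω_d = 143·√(1 − 0.361²) = 133 rad/s. t_p = π/ω_d = 0.0236 s.

t_p ≈ 0.0236 s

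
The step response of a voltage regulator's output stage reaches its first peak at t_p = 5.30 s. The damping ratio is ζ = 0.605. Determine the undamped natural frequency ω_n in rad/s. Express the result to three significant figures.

Peak time t_p = π/ω_d, so ω_d = π/t_p = π/5.30 = 0.593 rad/s.
ω_n = ω_d/√(1−ζ²) = 0.593/√0.634 = 0.744 rad/s.

ω_n ≈ 0.744 rad/s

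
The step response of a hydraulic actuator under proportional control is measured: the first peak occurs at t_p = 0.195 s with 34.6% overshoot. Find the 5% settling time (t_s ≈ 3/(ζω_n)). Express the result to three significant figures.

From the overshoot, ζ = −ln(OS)/√(π²+ln²(OS)) = 0.320.
From t_p = π/ω_d, ω_d = π/0.195 = 16.1 rad/s, so ω_n = ω_d/√(1−ζ²) = 17.0 rad/s.
t_s ≈ 3/(ζω_n) = 3/(0.320·17.0) = 0.551 s.

t_s ≈ 0.551 s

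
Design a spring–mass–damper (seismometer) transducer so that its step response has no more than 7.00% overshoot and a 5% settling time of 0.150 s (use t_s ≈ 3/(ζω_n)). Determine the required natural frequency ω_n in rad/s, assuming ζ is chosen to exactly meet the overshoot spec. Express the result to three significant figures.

ω_n ≈ 31.0 rad/s

Inverting the overshoot relation: ζ = |ln 0.0700|/√(π² + ln²0.0700) = 0.646.
From t_s ≈ 3/(ζω_n): ω_n = 3/(ζ·t_s) = 3/(0.646·0.150) = 31.0 rad/s.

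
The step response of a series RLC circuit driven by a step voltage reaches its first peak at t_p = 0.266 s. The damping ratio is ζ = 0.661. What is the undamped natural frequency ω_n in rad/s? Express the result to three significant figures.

Peak time t_p = π/ω_d, so ω_d = π/t_p = π/0.266 = 11.8 rad/s.
ω_n = ω_d/√(1−ζ²) = 11.8/√0.563 = 15.7 rad/s.

ω_n ≈ 15.7 rad/s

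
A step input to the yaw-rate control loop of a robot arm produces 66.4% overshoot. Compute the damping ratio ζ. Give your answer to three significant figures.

From %OS = 100·exp(−πζ/√(1−ζ²)), invert to get ζ = −ln(OS)/√(π² + ln²(OS)) with OS = 0.664.
−ln 0.664 = 0.4095, so ζ = 0.4095/√(π² + 0.1677) = 0.129.

ζ ≈ 0.129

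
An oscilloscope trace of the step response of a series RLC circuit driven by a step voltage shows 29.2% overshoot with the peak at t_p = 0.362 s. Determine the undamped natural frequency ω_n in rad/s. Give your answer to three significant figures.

ω_n ≈ 9.32 rad/s

From the overshoot, ζ = −ln(OS)/√(π²+ln²(OS)) = 0.365.
t_p = π/ω_d ⇒ ω_d = 8.68 rad/s; then ω_n = ω_d/√(1−ζ²) = 9.32 rad/s.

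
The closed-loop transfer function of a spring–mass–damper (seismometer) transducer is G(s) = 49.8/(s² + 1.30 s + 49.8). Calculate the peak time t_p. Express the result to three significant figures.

t_p ≈ 0.447 s

ω_n = √49.8 = 7.06 rad/s; ζ = 1.30/(2·7.06) = 0.0921.
The damped frequency ω_d = ω_n√(1−ζ²) = 7.03 rad/s. Then t_p = π/ω_d = 0.447 s.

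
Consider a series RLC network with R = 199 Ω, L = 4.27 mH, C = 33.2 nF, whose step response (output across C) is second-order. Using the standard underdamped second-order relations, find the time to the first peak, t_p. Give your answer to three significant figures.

For a series RLC circuit (capacitor voltage as output), ω_n = 1/√(LC) = 1/√(4.27 mH · 33.2 nF) = 84000 rad/s.
ζ = (R/2)·√(C/L) = (199/2)·√(33.2 nF/4.27 mH) = 0.277.
The damped frequency ω_d = ω_n√(1−ζ²) = 80700 rad/s. t_p = π/ω_d = 0.0000389 s.

t_p ≈ 0.0000389 s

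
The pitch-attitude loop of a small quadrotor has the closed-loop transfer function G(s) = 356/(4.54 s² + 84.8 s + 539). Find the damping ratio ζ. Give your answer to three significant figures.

ζ ≈ 0.857

Dividing through by 4.54: denominator becomes s² + 18.68 s + 118.7.
So ω_n = √118.7 = 10.9 rad/s and ζ = 18.68/(2·10.9) = 0.857.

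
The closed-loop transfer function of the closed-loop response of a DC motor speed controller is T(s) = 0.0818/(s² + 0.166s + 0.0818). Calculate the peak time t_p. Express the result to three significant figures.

Comparing the denominator to s² + 2ζω_n s + ω_n²: ω_n = √0.0818 = 0.286 rad/s, and 2ζω_n = 0.166 so ζ = 0.166/(2·0.286) = 0.290.
The damped frequency ω_d = ω_n√(1−ζ²) = 0.274 rad/s. Then t_p = π/ω_d = 11.5 s.

t_p ≈ 11.5 s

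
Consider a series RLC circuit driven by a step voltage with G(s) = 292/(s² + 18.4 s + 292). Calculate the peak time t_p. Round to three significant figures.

ω_n = √292 = 17.1 rad/s; ζ = 18.4/(2·17.1) = 0.538.
ω_d = 17.1·√(1 − 0.538²) = 14.4 rad/s. Then t_p = π/ω_d = 0.218 s.

t_p ≈ 0.218 s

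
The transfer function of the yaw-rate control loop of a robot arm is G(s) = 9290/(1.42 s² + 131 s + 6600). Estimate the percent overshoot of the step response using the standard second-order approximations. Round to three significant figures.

%OS ≈ 5.58%

Dividing through by 1.42: denominator becomes s² + 92.25 s + 4648.
So ω_n = √4648 = 68.2 rad/s and ζ = 92.25/(2·68.2) = 0.677.
%OS = 100 e^{−πζ/√(1−ζ²)} with ζ = 0.677 gives 5.58%.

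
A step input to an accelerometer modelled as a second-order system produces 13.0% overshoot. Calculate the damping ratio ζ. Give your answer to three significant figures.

From %OS = 100·exp(−πζ/√(1−ζ²)), invert to get ζ = −ln(OS)/√(π² + ln²(OS)) with OS = 0.130.
−ln 0.130 = 2.040, so ζ = 2.040/√(π² + 4.163) = 0.545.

ζ ≈ 0.545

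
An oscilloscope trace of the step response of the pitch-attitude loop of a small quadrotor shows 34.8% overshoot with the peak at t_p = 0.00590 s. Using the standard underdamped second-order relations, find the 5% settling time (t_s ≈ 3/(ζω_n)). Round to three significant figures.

From the overshoot, ζ = −ln(OS)/√(π²+ln²(OS)) = 0.318.
From t_p = π/ω_d, ω_d = π/0.00590 = 532 rad/s, so ω_n = ω_d/√(1−ζ²) = 562 rad/s.
t_s ≈ 3/(ζω_n) = 3/(0.318·562) = 0.0168 s.

t_s ≈ 0.0168 s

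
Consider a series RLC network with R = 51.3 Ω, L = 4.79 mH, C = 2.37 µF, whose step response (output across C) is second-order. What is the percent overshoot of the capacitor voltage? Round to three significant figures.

%OS ≈ 11.3%

For a series RLC circuit (capacitor voltage as output), ω_n = 1/√(LC) = 1/√(4.79 mH · 2.37 µF) = 9390 rad/s.
ζ = (R/2)·√(C/L) = (51.3/2)·√(2.37 µF/4.79 mH) = 0.571.
Overshoot: exp(−π·0.571/√(1−0.571²)) = 0.113, i.e. 11.3%.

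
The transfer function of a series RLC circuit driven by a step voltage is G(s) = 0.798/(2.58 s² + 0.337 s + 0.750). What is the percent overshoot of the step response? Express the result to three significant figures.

Dividing through by 2.58: denominator becomes s² + 0.1306 s + 0.2907.
So ω_n = √0.2907 = 0.539 rad/s and ζ = 0.1306/(2·0.539) = 0.121.
Overshoot: exp(−π·0.121/√(1−0.121²)) = 0.682, i.e. 68.2%.

%OS ≈ 68.2%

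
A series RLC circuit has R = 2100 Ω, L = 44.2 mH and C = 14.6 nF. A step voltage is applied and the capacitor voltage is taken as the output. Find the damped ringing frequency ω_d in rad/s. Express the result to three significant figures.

ω_d ≈ 31400 rad/s

For a series RLC circuit (capacitor voltage as output), ω_n = 1/√(LC) = 1/√(44.2 mH · 14.6 nF) = 39400 rad/s.
ζ = (R/2)·√(C/L) = (2100/2)·√(14.6 nF/44.2 mH) = 0.603.
ω_d = 39400·√(1 − 0.603²) = 31400 rad/s.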